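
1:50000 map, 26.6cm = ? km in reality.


Real distance = map distance × scale
= 26.6cm × 50000
= 1330000 cm = 13300.0 m
= 13.300 km

13.300 km


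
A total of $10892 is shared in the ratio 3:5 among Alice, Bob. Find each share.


Total parts = 3 + 5 = 8
Alice: 10892 × 3/8 = 4084.50
Bob: 10892 × 5/8 = 6807.50
= Alice: $4084.50, Bob: $6807.50

Alice: $4084.50, Bob: $6807.50


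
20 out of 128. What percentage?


Percentage = (part / whole) × 100
= (20 / 128) × 100
≈ 15.63%

15.63%


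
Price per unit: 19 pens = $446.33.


Unit rate = total / quantity
= 446.33 / 19
= $23.49 per unit

$23.49 per unit


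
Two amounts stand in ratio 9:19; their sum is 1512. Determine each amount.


Let A = 9k, B = 19k.
9k + 19k = 1512
28k = 1512 → k = 1512/28 = 54
A = 9×54 = 486, B = 19×54 = 1026
= A = 486, B = 1026

A = 486, B = 1026


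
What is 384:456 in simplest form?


GCD(384, 456) = 24
384/24 : 456/24
= 16:19

16:19


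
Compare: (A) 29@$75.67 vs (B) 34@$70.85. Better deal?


Deal A: $75.67/29 = $2.6093/unit
Deal B: $70.85/34 = $2.0838/unit
B is cheaper per unit
= Deal B

Deal B


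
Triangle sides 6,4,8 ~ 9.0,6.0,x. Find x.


Scale factor = 9.0/6 = 1.5
Missing side = 8 × 1.5
= 12.0

12.0


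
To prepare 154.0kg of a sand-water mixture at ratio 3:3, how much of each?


Total parts = 3 + 3 = 6
sand: 154.0 × 3/6 = 77.0kg
water: 154.0 × 3/6 = 77.0kg
= 77.0kg and 77.0kg

77.0kg and 77.0kg


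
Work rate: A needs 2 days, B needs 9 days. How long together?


Rate of A = 1/2 per day
Rate of B = 1/9 per day
Combined rate = 1/2 + 1/9 = 11/18 ≈ 0.6111 per day
Days = 1 / combined rate = 18/11
≈ 1.64 days

1.64 days


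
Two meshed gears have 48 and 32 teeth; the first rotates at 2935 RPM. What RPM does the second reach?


Gear ratio = 48:32 = 3:2
RPM_B = RPM_A × (teeth_A / teeth_B)
= 2935 × (48/32)
= 4402.5 RPM

4402.5 RPM


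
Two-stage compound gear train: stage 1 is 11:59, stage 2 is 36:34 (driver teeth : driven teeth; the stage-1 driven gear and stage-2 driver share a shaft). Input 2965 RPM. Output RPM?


Stage 1: RPM_B = RPM_A × t_A/t_B = 2965 × 11/59 = 32615/59 ≈ 552.80
B and C share a shaft → RPM_C = RPM_B
Stage 2: RPM_D = RPM_C × t_C/t_D = RPM_A × (t_A×t_C)/(t_B×t_D)
Overall ratio = (11×36)/(59×34) = 396/2006
RPM_D = 2965 × 396/2006 = 1174140/2006
≈ 585.31 RPM

585.31 RPM


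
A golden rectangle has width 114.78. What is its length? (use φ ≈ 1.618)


φ = (1 + √5) / 2 ≈ 1.618
Length = width × φ = 114.78 × 1.618 = 185.71404
≈ 185.71

185.71


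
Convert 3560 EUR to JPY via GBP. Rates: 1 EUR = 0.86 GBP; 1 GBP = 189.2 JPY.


Step 1: 3560 EUR × 0.86 = 3061.60 GBP
Step 2: 3061.60 GBP × 189.2 = 579254.72 JPY
Implied rate EUR→JPY = 0.86 × 189.2 = 162.7120
= 579254.72 JPY

579254.72 JPY


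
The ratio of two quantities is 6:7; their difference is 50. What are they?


Let A = 6k, B = 7k.
7k - 6k = 50
1k = 50 → k = 50/1 = 50
A = 6×50 = 300, B = 7×50 = 350
= A = 300, B = 350

A = 300, B = 350


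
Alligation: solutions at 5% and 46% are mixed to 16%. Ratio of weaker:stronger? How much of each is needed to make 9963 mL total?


Let x parts of 5% mix with y parts of 46%.
5x + 46y = 16(x + y)
5x + 46y = 16x + 16y
x(5 - 16) = y(16 - 46)
x/y = (46 - 16)/(16 - 5) = 30/11
Simplify: 30:11
Total parts = 41; one part = 9963/41 = 243.00 mL
5% solution: 30×243.00 = 7290.00 mL
46% solution: 11×243.00 = 2673.00 mL
= ratio 30:11; 7290.00 mL and 2673.00 mL

ratio 30:11; 7290.00 mL and 2673.00 mL


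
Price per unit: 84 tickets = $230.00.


Unit rate = total / quantity
= 230.00 / 84
= $2.74 per unit

$2.74 per unit


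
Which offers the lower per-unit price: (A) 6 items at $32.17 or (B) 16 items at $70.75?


Deal A: $32.17/6 = $5.3617/unit
Deal B: $70.75/16 = $4.4219/unit
B is cheaper per unit
= Deal B

Deal B


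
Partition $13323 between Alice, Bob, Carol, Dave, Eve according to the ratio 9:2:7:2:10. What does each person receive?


Total parts = 9 + 2 + 7 + 2 + 10 = 30
Alice: 13323 × 9/30 = 3996.90
Bob: 13323 × 2/30 = 888.20
Carol: 13323 × 7/30 = 3108.70
Dave: 13323 × 2/30 = 888.20
Eve: 13323 × 10/30 = 4441.00
= Alice: $3996.90, Bob: $888.20, Carol: $3108.70, Dave: $888.20, Eve: $4441.00

Alice: $3996.90, Bob: $888.20, Carol: $3108.70, Dave: $888.20, Eve: $4441.00


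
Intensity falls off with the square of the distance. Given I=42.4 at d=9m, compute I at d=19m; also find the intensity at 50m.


I₁d₁² = I₂d₂²
I at 19m = 42.4 × (9/19)² = 42.4 × 81/361 = 3434.4/361 ≈ 9.5136
I at 50m = 42.4 × (9/50)² = 42.4 × 81/2500 = 3434.4/2500 ≈ 1.3738
= 9.5136 and 1.3738

9.5136 and 1.3738


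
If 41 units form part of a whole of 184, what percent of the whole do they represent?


Percentage = (part / whole) × 100
= (41 / 184) × 100
≈ 22.28%

22.28%


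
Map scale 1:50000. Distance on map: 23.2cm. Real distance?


Real distance = map distance × scale
= 23.2cm × 50000
= 1160000 cm = 11600.0 m
= 11.600 km

11.600 km


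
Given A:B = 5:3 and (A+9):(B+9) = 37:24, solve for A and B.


Let A = 5k, B = 3k.
(5k + 9) / (3k + 9) = 37/24
Cross-multiply: 24(5k + 9) = 37(3k + 9)
120k + 216 = 111k + 333
120k - 111k = 333 - 216
9k = 117
k = 117/9 = 13
A = 5×13 = 65, B = 3×13 = 39
= A = 65, B = 39

A = 65, B = 39


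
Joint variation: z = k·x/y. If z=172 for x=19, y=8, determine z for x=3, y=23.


z = k·x/y
Solve for k using the known point: k = z·y/x = 172×8/19 = 1376/19 ≈ 72.4211
Now evaluate at x=3, y=23:
z = k × 3 / 23 = (1376 × 3) / (19 × 23) = 4128/437
≈ 9.4462

9.4462


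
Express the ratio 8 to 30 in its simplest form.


GCD(8, 30) = 2
8/2 : 30/2
= 4:15

4:15


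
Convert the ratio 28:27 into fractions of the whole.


Total parts = 28 + 27 = 55
First part: 28/55 = 28/55
Second part: 27/55 = 27/55
= 28/55 and 27/55

28/55 and 27/55


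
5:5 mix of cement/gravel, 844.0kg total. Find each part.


Total parts = 5 + 5 = 10
cement: 844.0 × 5/10 = 422.0kg
gravel: 844.0 × 5/10 = 422.0kg
= 422.0kg and 422.0kg

422.0kg and 422.0kg


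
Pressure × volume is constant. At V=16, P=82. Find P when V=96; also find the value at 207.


Inverse proportion: x × y = constant
k = 16 × 82 = 1312
At x=96: k/96 = 13.67
At x=207: k/207 = 6.34
= 13.67 and 6.34

13.67 and 6.34


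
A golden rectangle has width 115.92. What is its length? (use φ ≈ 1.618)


φ = (1 + √5) / 2 ≈ 1.618
Length = width × φ = 115.92 × 1.618 = 187.55856
≈ 187.56

187.56


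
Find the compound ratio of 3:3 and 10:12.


Compound ratio = (3×10) : (3×12)
= 30:36
GCD = 6
= 5:6

5:6


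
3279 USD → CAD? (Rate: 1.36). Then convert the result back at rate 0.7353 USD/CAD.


Amount × rate = 3279 × 1.36 = 4459.44 CAD
Round-trip: 4459.44 × 0.7353 = 3279.03 USD
= 4459.44 CAD, then 3279.03 USD

4459.44 CAD, then 3279.03 USD


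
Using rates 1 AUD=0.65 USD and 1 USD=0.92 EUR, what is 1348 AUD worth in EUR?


Step 1: 1348 AUD × 0.65 = 876.20 USD
Step 2: 876.20 USD × 0.92 = 806.10 EUR
Implied rate AUD→EUR = 0.65 × 0.92 = 0.5980
= 806.10 EUR

806.10 EUR


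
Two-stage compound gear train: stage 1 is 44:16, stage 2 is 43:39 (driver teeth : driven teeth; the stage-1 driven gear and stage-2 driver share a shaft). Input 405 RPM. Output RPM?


Stage 1: RPM_B = RPM_A × t_A/t_B = 405 × 44/16 = 17820/16 = 1113.75
B and C share a shaft → RPM_C = RPM_B
Stage 2: RPM_D = RPM_C × t_C/t_D = RPM_A × (t_A×t_C)/(t_B×t_D)
Overall ratio = (44×43)/(16×39) = 1892/624
RPM_D = 405 × 1892/624 = 766260/624
≈ 1227.98 RPM

1227.98 RPM


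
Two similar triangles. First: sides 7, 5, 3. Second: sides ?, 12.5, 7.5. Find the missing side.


Scale factor = 12.5/5 = 2.5
Missing side = 7 × 2.5
= 17.5

17.5


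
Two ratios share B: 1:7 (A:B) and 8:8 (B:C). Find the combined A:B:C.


Match B: multiply A:B by 8 → 8:56
Multiply B:C by 7 → 56:56
Combined: 8:56:56
GCD = 8
= 1:7:7

1:7:7


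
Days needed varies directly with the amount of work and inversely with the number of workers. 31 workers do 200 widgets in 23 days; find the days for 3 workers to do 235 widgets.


Days ∝ work / workers, so d₂ = d₁ × (m₁/m₂) × (w₂/w₁)
Workers factor (inverse): 31/3 ≈ 10.3333
Work factor (direct): 235/200 = 1.1750
d₂ = 23 × 31/3 × 235/200 = (23 × 31 × 235) / (3 × 200) = 167555/600
≈ 279.26 days

279.26 days


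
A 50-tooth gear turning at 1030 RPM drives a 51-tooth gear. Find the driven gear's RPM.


Gear ratio = 50:51 = 50:51
RPM_B = RPM_A × (teeth_A / teeth_B)
= 1030 × (50/51)
= 1009.8 RPM

1009.8 RPM


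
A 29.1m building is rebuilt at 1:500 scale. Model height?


Model size = real / scale
= 29.1 / 500
= 0.0582 m

0.0582 m


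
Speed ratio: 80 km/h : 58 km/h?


Ratio = 80:58
GCD = 2
Simplified = 40:29
Time ratio (same distance) = 29:40
Speed ratio = 40:29

40:29


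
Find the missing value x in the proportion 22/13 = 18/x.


Cross multiply: 22 × x = 13 × 18
22x = 234
x = 234 / 22
= 10.64

10.64


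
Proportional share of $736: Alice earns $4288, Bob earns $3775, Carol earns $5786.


Total income = 4288 + 3775 + 5786 = $13849
Alice: $736 × 4288/13849 = $227.88
Bob: $736 × 3775/13849 = $200.62
Carol: $736 × 5786/13849 = $307.49
= Alice: $227.88, Bob: $200.62, Carol: $307.49

Alice: $227.88, Bob: $200.62, Carol: $307.49


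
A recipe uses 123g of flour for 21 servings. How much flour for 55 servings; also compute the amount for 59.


Direct proportion: y/x = constant
k = 123/21 ≈ 5.8571
y at x=55: k × 55 = 123 × 55 / 21 = 6765/21 ≈ 322.14
y at x=59: k × 59 = 123 × 59 / 21 = 7257/21 ≈ 345.57
= 322.14 and 345.57

322.14 and 345.57


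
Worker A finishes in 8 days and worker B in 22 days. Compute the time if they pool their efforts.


Rate of A = 1/8 per day
Rate of B = 1/22 per day
Combined rate = 1/8 + 1/22 = 30/176 ≈ 0.1705 per day
Days = 1 / combined rate = 176/30
≈ 5.87 days

5.87 days


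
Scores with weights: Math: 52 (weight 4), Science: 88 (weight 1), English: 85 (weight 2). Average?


Numerator = 52×4 + 88×1 + 85×2
= 208 + 88 + 170
= 466
Total weight = 7
Weighted avg = 466/7
= 66.57

66.57


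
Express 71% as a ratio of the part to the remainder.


71% means 71 parts out of 100; remainder = 29
Part : remainder = 71:29
GCD = 1
= 71:29

71:29


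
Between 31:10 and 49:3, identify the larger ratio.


31/10 = 3.1000
49/3 = 16.3333
3.1000 < 16.3333, so 31:10 is less
= 49:3

49:3


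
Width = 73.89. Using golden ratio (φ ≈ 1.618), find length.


φ = (1 + √5) / 2 ≈ 1.618
Length = width × φ = 73.89 × 1.618 = 119.55402
≈ 119.55

119.55


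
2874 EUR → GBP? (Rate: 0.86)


Amount × rate = 2874 × 0.86
= 2471.64 GBP

2471.64 GBP


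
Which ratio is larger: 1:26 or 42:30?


1/26 = 0.0385
42/30 = 1.4000
0.0385 < 1.4000, so 1:26 is less
= 42:30

42:30


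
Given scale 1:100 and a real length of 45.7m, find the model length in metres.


Model size = real / scale
= 45.7 / 100
= 0.4570 m

0.4570 m


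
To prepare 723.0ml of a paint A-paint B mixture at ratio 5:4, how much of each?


Total parts = 5 + 4 = 9
paint A: 723.0 × 5/9 = 401.7ml
paint B: 723.0 × 4/9 = 321.3ml
= 401.7ml and 321.3ml

401.7ml and 321.3ml


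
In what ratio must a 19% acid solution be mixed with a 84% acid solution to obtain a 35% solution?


Let x parts of 19% mix with y parts of 84%.
19x + 84y = 35(x + y)
19x + 84y = 35x + 35y
x(19 - 35) = y(35 - 84)
x/y = (84 - 35)/(35 - 19) = 49/16
Simplify: 49:16
= 49:16

49:16


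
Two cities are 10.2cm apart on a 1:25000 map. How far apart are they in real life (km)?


Real distance = map distance × scale
= 10.2cm × 25000
= 255000 cm = 2550.0 m
= 2.550 km

2.550 km


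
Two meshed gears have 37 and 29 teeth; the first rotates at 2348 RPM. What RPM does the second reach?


Gear ratio = 37:29 = 37:29
RPM_B = RPM_A × (teeth_A / teeth_B)
= 2348 × (37/29)
= 2995.7 RPM

2995.7 RPM


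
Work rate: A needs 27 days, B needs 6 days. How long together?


Rate of A = 1/27 per day
Rate of B = 1/6 per day
Combined rate = 1/27 + 1/6 = 33/162 ≈ 0.2037 per day
Days = 1 / combined rate = 162/33
≈ 4.91 days

4.91 days


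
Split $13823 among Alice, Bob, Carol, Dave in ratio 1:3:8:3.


Total parts = 1 + 3 + 8 + 3 = 15
Alice: 13823 × 1/15 = 921.53
Bob: 13823 × 3/15 = 2764.60
Carol: 13823 × 8/15 = 7372.27
Dave: 13823 × 3/15 = 2764.60
= Alice: $921.53, Bob: $2764.60, Carol: $7372.27, Dave: $2764.60

Alice: $921.53, Bob: $2764.60, Carol: $7372.27, Dave: $2764.60


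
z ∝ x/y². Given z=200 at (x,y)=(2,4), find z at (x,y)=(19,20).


z = k·x/y²
Solve for k using the known point: k = z·y²/x = 200×16/2 = 3200/2 = 1600.0000
Now evaluate at x=19, y=20:
z = k × 19 / 400 = (3200 × 19) / (2 × 400) = 60800/800
= 76.0000

76.0000


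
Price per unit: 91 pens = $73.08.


Unit rate = total / quantity
= 73.08 / 91
= $0.80 per unit

$0.80 per unit


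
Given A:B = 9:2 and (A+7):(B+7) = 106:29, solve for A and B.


Let A = 9k, B = 2k.
(9k + 7) / (2k + 7) = 106/29
Cross-multiply: 29(9k + 7) = 106(2k + 7)
261k + 203 = 212k + 742
261k - 212k = 742 - 203
49k = 539
k = 539/49 = 11
A = 9×11 = 99, B = 2×11 = 22
= A = 99, B = 22

A = 99, B = 22


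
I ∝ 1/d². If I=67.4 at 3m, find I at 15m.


I₁d₁² = I₂d₂²
I₂ = I₁ × (d₁/d₂)²
= 67.4 × (3/15)²
= 67.4 × 9/225
= 606.6/225
= 2.6960

2.6960


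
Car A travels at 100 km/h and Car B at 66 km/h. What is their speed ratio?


Ratio = 100:66
GCD = 2
Simplified = 50:33
Time ratio (same distance) = 33:50
Speed ratio = 50:33

50:33


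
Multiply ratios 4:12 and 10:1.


Compound ratio = (4×10) : (12×1)
= 40:12
GCD = 4
= 10:3

10:3


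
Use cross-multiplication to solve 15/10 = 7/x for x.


Cross multiply: 15 × x = 10 × 7
15x = 70
x = 70 / 15
= 4.67

4.67


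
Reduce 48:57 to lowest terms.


GCD(48, 57) = 3
48/3 : 57/3
= 16:19

16:19


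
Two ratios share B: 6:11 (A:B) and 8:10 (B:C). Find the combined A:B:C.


Match B: multiply A:B by 8 → 48:88
Multiply B:C by 11 → 88:110
Combined: 48:88:110
GCD = 2
= 24:44:55

24:44:55


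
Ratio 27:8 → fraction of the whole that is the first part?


Total parts = 27 + 8 = 35
First part: 27/35 = 27/35
= 27/35

27/35


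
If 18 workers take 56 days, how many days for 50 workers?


Inverse proportion: x × y = constant
k = 18 × 56 = 1008
y₂ = k / 50 = 1008 / 50
= 20.16

20.16


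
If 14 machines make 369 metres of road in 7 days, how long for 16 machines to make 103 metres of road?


Days ∝ work / workers, so d₂ = d₁ × (m₁/m₂) × (w₂/w₁)
Workers factor (inverse): 14/16 = 0.8750
Work factor (direct): 103/369 ≈ 0.2791
d₂ = 7 × 14/16 × 103/369 = (7 × 14 × 103) / (16 × 369) = 10094/5904
≈ 1.71 days

1.71 days


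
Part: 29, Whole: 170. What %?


Percentage = (part / whole) × 100
= (29 / 170) × 100
≈ 17.06%

17.06%


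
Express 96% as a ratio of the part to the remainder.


96% means 96 parts out of 100; remainder = 4
Part : remainder = 96:4
GCD = 4
= 24:1

24:1


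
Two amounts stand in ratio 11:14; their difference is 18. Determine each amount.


Let A = 11k, B = 14k.
14k - 11k = 18
3k = 18 → k = 18/3 = 6
A = 11×6 = 66, B = 14×6 = 84
= A = 66, B = 84

A = 66, B = 84


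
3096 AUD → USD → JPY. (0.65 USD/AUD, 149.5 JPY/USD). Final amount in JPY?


Step 1: 3096 AUD × 0.65 = 2012.40 USD
Step 2: 2012.40 USD × 149.5 = 300853.80 JPY
Implied rate AUD→JPY = 0.65 × 149.5 = 97.1750
= 300853.80 JPY

300853.80 JPY


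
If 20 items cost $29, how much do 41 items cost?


Direct proportion: y/x = constant
k = 29/20 = 1.4500
y₂ = k × 41 = 29 × 41 / 20 = 1189/20
= 59.45

59.45


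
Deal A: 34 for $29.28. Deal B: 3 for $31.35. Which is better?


Deal A: $29.28/34 = $0.8612/unit
Deal B: $31.35/3 = $10.4500/unit
A is cheaper per unit
= Deal A

Deal A


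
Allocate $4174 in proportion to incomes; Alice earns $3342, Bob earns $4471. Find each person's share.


Total income = 3342 + 4471 = $7813
Alice: $4174 × 3342/7813 = $1785.42
Bob: $4174 × 4471/7813 = $2388.58
= Alice: $1785.42, Bob: $2388.58

Alice: $1785.42, Bob: $2388.58


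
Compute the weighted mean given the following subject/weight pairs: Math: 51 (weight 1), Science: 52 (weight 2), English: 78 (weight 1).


Numerator = 51×1 + 52×2 + 78×1
= 51 + 104 + 78
= 233
Total weight = 4
Weighted avg = 233/4
= 58.25

58.25


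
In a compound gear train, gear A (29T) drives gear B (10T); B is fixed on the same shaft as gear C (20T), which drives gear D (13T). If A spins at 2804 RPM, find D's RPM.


Stage 1: RPM_B = RPM_A × t_A/t_B = 2804 × 29/10 = 81316/10 = 8131.60
B and C share a shaft → RPM_C = RPM_B
Stage 2: RPM_D = RPM_C × t_C/t_D = RPM_A × (t_A×t_C)/(t_B×t_D)
Overall ratio = (29×20)/(10×13) = 580/130
RPM_D = 2804 × 580/130 = 1626320/130
≈ 12510.15 RPM

12510.15 RPM


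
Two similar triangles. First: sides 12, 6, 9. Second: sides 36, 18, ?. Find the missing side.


Scale factor = 36/12 = 3
Missing side = 9 × 3
= 27.0

27.0


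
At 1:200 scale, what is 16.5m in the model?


Model size = real / scale
= 16.5 / 200
= 0.0825 m

0.0825 m


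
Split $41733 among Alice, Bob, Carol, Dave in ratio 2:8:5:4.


Total parts = 2 + 8 + 5 + 4 = 19
Alice: 41733 × 2/19 = 4392.95
Bob: 41733 × 8/19 = 17571.79
Carol: 41733 × 5/19 = 10982.37
Dave: 41733 × 4/19 = 8785.89
= Alice: $4392.95, Bob: $17571.79, Carol: $10982.37, Dave: $8785.89

Alice: $4392.95, Bob: $17571.79, Carol: $10982.37, Dave: $8785.89


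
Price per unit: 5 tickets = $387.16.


Unit rate = total / quantity
= 387.16 / 5
= $77.43 per unit

$77.43 per unit


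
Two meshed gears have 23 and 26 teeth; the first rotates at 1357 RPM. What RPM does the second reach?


Gear ratio = 23:26 = 23:26
RPM_B = RPM_A × (teeth_A / teeth_B)
= 1357 × (23/26)
= 1200.4 RPM

1200.4 RPM


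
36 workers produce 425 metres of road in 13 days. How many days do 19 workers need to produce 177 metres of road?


Days ∝ work / workers, so d₂ = d₁ × (m₁/m₂) × (w₂/w₁)
Workers factor (inverse): 36/19 ≈ 1.8947
Work factor (direct): 177/425 ≈ 0.4165
d₂ = 13 × 36/19 × 177/425 = (13 × 36 × 177) / (19 × 425) = 82836/8075
≈ 10.26 days

10.26 days


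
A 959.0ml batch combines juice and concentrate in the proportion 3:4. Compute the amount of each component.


Total parts = 3 + 4 = 7
juice: 959.0 × 3/7 = 411.0ml
concentrate: 959.0 × 4/7 = 548.0ml
= 411.0ml and 548.0ml

411.0ml and 548.0ml


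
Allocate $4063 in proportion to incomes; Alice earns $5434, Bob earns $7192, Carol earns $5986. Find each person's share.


Total income = 5434 + 7192 + 5986 = $18612
Alice: $4063 × 5434/18612 = $1186.24
Bob: $4063 × 7192/18612 = $1570.01
Carol: $4063 × 5986/18612 = $1306.74
= Alice: $1186.24, Bob: $1570.01, Carol: $1306.74

Alice: $1186.24, Bob: $1570.01, Carol: $1306.74


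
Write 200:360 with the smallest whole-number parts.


GCD(200, 360) = 40
200/40 : 360/40
= 5:9

5:9


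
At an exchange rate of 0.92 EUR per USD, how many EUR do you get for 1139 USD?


Amount × rate = 1139 × 0.92
= 1047.88 EUR

1047.88 EUR


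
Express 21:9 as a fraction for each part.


Total parts = 21 + 9 = 30
First part: 21/30 = 7/10
Second part: 9/30 = 3/10
= 7/10 and 3/10

7/10 and 3/10


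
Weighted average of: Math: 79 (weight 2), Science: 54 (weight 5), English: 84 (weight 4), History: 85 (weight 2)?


Numerator = 79×2 + 54×5 + 84×4 + 85×2
= 158 + 270 + 336 + 170
= 934
Total weight = 13
Weighted avg = 934/13
= 71.85

71.85


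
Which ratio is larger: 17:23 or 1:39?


17/23 = 0.7391
1/39 = 0.0256
0.7391 > 0.0256, so 17:23 is greater
= 17:23

17:23


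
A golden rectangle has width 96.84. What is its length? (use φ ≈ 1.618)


φ = (1 + √5) / 2 ≈ 1.618
Length = width × φ = 96.84 × 1.618 = 156.68712
≈ 156.69

156.69


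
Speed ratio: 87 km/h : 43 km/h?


Ratio = 87:43
GCD = 1
Simplified = 87:43
Time ratio (same distance) = 43:87
Speed ratio = 87:43

87:43


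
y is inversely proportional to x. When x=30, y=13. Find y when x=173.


Inverse proportion: x × y = constant
k = 30 × 13 = 390
y₂ = k / 173 = 390 / 173
= 2.25

2.25


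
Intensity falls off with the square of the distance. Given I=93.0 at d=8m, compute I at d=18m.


I₁d₁² = I₂d₂²
I₂ = I₁ × (d₁/d₂)²
= 93.0 × (8/18)²
= 93.0 × 64/324
= 5952/324
≈ 18.3704

18.3704


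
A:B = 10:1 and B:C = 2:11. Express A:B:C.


Match B: multiply A:B by 2 → 20:2
Multiply B:C by 1 → 2:11
Combined: 20:2:11
GCD = 1
= 20:2:11

20:2:11


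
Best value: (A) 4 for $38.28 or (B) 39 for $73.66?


Deal A: $38.28/4 = $9.5700/unit
Deal B: $73.66/39 = $1.8887/unit
B is cheaper per unit
= Deal B

Deal B


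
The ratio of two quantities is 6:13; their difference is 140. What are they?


Let A = 6k, B = 13k.
13k - 6k = 140
7k = 140 → k = 140/7 = 20
A = 6×20 = 120, B = 13×20 = 260
= A = 120, B = 260

A = 120, B = 260


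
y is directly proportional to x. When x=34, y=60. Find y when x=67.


Direct proportion: y/x = constant
k = 60/34 ≈ 1.7647
y₂ = k × 67 = 60 × 67 / 34 = 4020/34
≈ 118.24

118.24


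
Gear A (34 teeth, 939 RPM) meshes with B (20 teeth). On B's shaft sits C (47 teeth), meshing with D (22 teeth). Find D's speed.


Stage 1: RPM_B = RPM_A × t_A/t_B = 939 × 34/20 = 31926/20 = 1596.30
B and C share a shaft → RPM_C = RPM_B
Stage 2: RPM_D = RPM_C × t_C/t_D = RPM_A × (t_A×t_C)/(t_B×t_D)
Overall ratio = (34×47)/(20×22) = 1598/440
RPM_D = 939 × 1598/440 = 1500522/440
≈ 3410.28 RPM

3410.28 RPM


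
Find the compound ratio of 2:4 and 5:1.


Compound ratio = (2×5) : (4×1)
= 10:4
GCD = 2
= 5:2

5:2


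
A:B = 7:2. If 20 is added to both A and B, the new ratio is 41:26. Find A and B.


Let A = 7k, B = 2k.
(7k + 20) / (2k + 20) = 41/26
Cross-multiply: 26(7k + 20) = 41(2k + 20)
182k + 520 = 82k + 820
182k - 82k = 820 - 520
100k = 300
k = 300/100 = 3
A = 7×3 = 21, B = 2×3 = 6
= A = 21, B = 6

A = 21, B = 6


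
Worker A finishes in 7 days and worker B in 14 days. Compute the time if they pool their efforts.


Rate of A = 1/7 per day
Rate of B = 1/14 per day
Combined rate = 1/7 + 1/14 = 21/98 ≈ 0.2143 per day
Days = 1 / combined rate = 98/21
≈ 4.67 days

4.67 days


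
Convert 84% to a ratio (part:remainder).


84% means 84 parts out of 100; remainder = 16
Part : remainder = 84:16
GCD = 4
= 21:4

21:4


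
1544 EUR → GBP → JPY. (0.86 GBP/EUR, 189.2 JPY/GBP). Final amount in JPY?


Step 1: 1544 EUR × 0.86 = 1327.84 GBP
Step 2: 1327.84 GBP × 189.2 = 251227.33 JPY
Implied rate EUR→JPY = 0.86 × 189.2 = 162.7120
= 251227.33 JPY

251227.33 JPY


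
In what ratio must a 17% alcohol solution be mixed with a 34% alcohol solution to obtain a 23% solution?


Let x parts of 17% mix with y parts of 34%.
17x + 34y = 23(x + y)
17x + 34y = 23x + 23y
x(17 - 23) = y(23 - 34)
x/y = (34 - 23)/(23 - 17) = 11/6
Simplify: 11:6
= 11:6

11:6


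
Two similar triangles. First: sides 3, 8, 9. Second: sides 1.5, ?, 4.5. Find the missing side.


Scale factor = 1.5/3 = 0.5
Missing side = 8 × 0.5
= 4.0

4.0


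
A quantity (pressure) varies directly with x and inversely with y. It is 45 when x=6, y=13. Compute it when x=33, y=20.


z = k·x/y
Solve for k using the known point: k = z·y/x = 45×13/6 = 585/6 = 97.5000
Now evaluate at x=33, y=20:
z = k × 33 / 20 = (585 × 33) / (6 × 20) = 19305/120
= 160.8750

160.8750


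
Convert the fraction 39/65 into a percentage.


Percentage = (part / whole) × 100
= (39 / 65) × 100
= 60.00%

60.00%


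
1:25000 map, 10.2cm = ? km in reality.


Real distance = map distance × scale
= 10.2cm × 25000
= 255000 cm = 2550.0 m
= 2.550 km

2.550 km


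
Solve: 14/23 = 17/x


Cross multiply: 14 × x = 23 × 17
14x = 391
x = 391 / 14
= 27.93

27.93


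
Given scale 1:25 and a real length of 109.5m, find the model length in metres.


Model size = real / scale
= 109.5 / 25
= 4.3800 m

4.3800 m


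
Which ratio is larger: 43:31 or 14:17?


43/31 = 1.3871
14/17 = 0.8235
1.3871 > 0.8235, so 43:31 is greater
= 43:31

43:31


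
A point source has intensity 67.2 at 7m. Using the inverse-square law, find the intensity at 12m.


I₁d₁² = I₂d₂²
I₂ = I₁ × (d₁/d₂)²
= 67.2 × (7/12)²
= 67.2 × 49/144
= 3292.8/144
≈ 22.8667

22.8667


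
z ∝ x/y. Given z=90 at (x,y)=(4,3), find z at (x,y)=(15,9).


z = k·x/y
Solve for k using the known point: k = z·y/x = 90×3/4 = 270/4 = 67.5000
Now evaluate at x=15, y=9:
z = k × 15 / 9 = (270 × 15) / (4 × 9) = 4050/36
= 112.5000

112.5000


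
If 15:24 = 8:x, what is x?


Cross multiply: 15 × x = 24 × 8
15x = 192
x = 192 / 15
= 12.80

12.80


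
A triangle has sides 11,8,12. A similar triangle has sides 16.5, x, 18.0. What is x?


Scale factor = 16.5/11 = 1.5
Missing side = 8 × 1.5
= 12.0

12.0


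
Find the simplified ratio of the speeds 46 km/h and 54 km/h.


Ratio = 46:54
GCD = 2
Simplified = 23:27
Time ratio (same distance) = 27:23
Speed ratio = 23:27

23:27


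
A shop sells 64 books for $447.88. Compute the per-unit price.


Unit rate = total / quantity
= 447.88 / 64
= $7.00 per unit

$7.00 per unit


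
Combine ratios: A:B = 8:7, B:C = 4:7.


Match B: multiply A:B by 4 → 32:28
Multiply B:C by 7 → 28:49
Combined: 32:28:49
GCD = 1
= 32:28:49

32:28:49


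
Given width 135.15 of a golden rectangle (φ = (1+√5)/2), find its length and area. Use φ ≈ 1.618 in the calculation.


φ = (1 + √5) / 2 ≈ 1.618
Length = width × φ = 135.15 × 1.618 = 218.6727
≈ 218.67
Area = width × length = 135.15 × 218.6727 = 29553.615405 ≈ 29553.62
= Length: 218.67, Area: 29553.62

Length: 218.67, Area: 29553.62


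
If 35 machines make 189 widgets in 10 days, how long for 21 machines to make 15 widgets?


Days ∝ work / workers, so d₂ = d₁ × (m₁/m₂) × (w₂/w₁)
Workers factor (inverse): 35/21 ≈ 1.6667
Work factor (direct): 15/189 ≈ 0.0794
d₂ = 10 × 35/21 × 15/189 = (10 × 35 × 15) / (21 × 189) = 5250/3969
≈ 1.32 days

1.32 days


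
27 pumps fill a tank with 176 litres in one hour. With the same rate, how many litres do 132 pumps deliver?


Direct proportion: y/x = constant
k = 176/27 ≈ 6.5185
y₂ = k × 132 = 176 × 132 / 27 = 23232/27
≈ 860.44

860.44


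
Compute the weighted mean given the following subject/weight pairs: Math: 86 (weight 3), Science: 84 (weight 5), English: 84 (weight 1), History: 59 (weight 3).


Numerator = 86×3 + 84×5 + 84×1 + 59×3
= 258 + 420 + 84 + 177
= 939
Total weight = 12
Weighted avg = 939/12
= 78.25

78.25


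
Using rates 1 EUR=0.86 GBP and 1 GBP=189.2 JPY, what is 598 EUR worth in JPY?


Step 1: 598 EUR × 0.86 = 514.28 GBP
Step 2: 514.28 GBP × 189.2 = 97301.78 JPY
Implied rate EUR→JPY = 0.86 × 189.2 = 162.7120
= 97301.78 JPY

97301.78 JPY


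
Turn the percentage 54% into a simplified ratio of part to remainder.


54% means 54 parts out of 100; remainder = 46
Part : remainder = 54:46
GCD = 2
= 27:23

27:23


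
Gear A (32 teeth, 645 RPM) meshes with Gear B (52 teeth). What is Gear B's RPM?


Gear ratio = 32:52 = 8:13
RPM_B = RPM_A × (teeth_A / teeth_B)
= 645 × (32/52)
= 396.9 RPM

396.9 RPM


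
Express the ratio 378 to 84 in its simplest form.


GCD(378, 84) = 42
378/42 : 84/42
= 9:2

9:2


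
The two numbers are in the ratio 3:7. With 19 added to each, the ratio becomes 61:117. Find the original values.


Let A = 3k, B = 7k.
(3k + 19) / (7k + 19) = 61/117
Cross-multiply: 117(3k + 19) = 61(7k + 19)
351k + 2223 = 427k + 1159
351k - 427k = 1159 - 2223
-76k = -1064
k = -1064/-76 = 14
A = 3×14 = 42, B = 7×14 = 98
= A = 42, B = 98

A = 42, B = 98


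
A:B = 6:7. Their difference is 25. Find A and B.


Let A = 6k, B = 7k.
7k - 6k = 25
1k = 25 → k = 25/1 = 25
A = 6×25 = 150, B = 7×25 = 175
= A = 150, B = 175

A = 150, B = 175


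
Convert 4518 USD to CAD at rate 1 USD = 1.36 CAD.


Amount × rate = 4518 × 1.36
= 6144.48 CAD

6144.48 CAD


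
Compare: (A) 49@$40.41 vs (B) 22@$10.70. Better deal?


Deal A: $40.41/49 = $0.8247/unit
Deal B: $10.70/22 = $0.4864/unit
B is cheaper per unit
= Deal B

Deal B


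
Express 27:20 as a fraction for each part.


Total parts = 27 + 20 = 47
First part: 27/47 = 27/47
Second part: 20/47 = 20/47
= 27/47 and 20/47

27/47 and 20/47


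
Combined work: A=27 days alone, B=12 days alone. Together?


Rate of A = 1/27 per day
Rate of B = 1/12 per day
Combined rate = 1/27 + 1/12 = 39/324 ≈ 0.1204 per day
Days = 1 / combined rate = 324/39
≈ 8.31 days

8.31 days


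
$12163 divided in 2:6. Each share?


Total parts = 2 + 6 = 8
Part 1: 12163 × 2/8 = 3040.75
Part 2: 12163 × 6/8 = 9122.25
= Part 1: $3040.75, Part 2: $9122.25

Part 1: $3040.75, Part 2: $9122.25


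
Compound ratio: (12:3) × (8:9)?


Compound ratio = (12×8) : (3×9)
= 96:27
GCD = 3
= 32:9

32:9


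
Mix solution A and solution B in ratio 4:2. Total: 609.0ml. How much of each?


Total parts = 4 + 2 = 6
solution A: 609.0 × 4/6 = 406.0ml
solution B: 609.0 × 2/6 = 203.0ml
= 406.0ml and 203.0ml

406.0ml and 203.0ml


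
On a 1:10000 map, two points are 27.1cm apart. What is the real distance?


Real distance = map distance × scale
= 27.1cm × 10000
= 271000 cm = 2710.0 m
= 2.710 km

2.710 km


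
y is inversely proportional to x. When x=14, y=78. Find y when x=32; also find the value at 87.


Inverse proportion: x × y = constant
k = 14 × 78 = 1092
At x=32: k/32 = 34.13
At x=87: k/87 = 12.55
= 34.13 and 12.55

34.13 and 12.55


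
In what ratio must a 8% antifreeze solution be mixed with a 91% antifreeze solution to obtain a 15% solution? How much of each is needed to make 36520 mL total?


Let x parts of 8% mix with y parts of 91%.
8x + 91y = 15(x + y)
8x + 91y = 15x + 15y
x(8 - 15) = y(15 - 91)
x/y = (91 - 15)/(15 - 8) = 76/7
Simplify: 76:7
Total parts = 83; one part = 36520/83 = 440.00 mL
8% solution: 76×440.00 = 33440.00 mL
91% solution: 7×440.00 = 3080.00 mL
= ratio 76:7; 33440.00 mL and 3080.00 mL

ratio 76:7; 33440.00 mL and 3080.00 mL


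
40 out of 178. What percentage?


Percentage = (part / whole) × 100
= (40 / 178) × 100
≈ 22.47%

22.47%


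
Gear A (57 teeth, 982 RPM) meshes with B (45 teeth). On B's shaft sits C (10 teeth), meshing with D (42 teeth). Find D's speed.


Stage 1: RPM_B = RPM_A × t_A/t_B = 982 × 57/45 = 55974/45 ≈ 1243.87
B and C share a shaft → RPM_C = RPM_B
Stage 2: RPM_D = RPM_C × t_C/t_D = RPM_A × (t_A×t_C)/(t_B×t_D)
Overall ratio = (57×10)/(45×42) = 570/1890
RPM_D = 982 × 570/1890 = 559740/1890
≈ 296.16 RPM

296.16 RPM


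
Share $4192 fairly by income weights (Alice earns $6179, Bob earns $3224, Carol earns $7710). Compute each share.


Total income = 6179 + 3224 + 7710 = $17113
Alice: $4192 × 6179/17113 = $1513.61
Bob: $4192 × 3224/17113 = $789.75
Carol: $4192 × 7710/17113 = $1888.64
= Alice: $1513.61, Bob: $789.75, Carol: $1888.64

Alice: $1513.61, Bob: $789.75, Carol: $1888.64


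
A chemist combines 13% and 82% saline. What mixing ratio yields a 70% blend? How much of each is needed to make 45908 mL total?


Let x parts of 13% mix with y parts of 82%.
13x + 82y = 70(x + y)
13x + 82y = 70x + 70y
x(13 - 70) = y(70 - 82)
x/y = (82 - 70)/(70 - 13) = 12/57
Simplify: 4:19
Total parts = 23; one part = 45908/23 = 1996.00 mL
13% solution: 4×1996.00 = 7984.00 mL
82% solution: 19×1996.00 = 37924.00 mL
= ratio 4:19; 7984.00 mL and 37924.00 mL

ratio 4:19; 7984.00 mL and 37924.00 mL


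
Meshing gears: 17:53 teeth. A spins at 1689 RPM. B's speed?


Gear ratio = 17:53 = 17:53
RPM_B = RPM_A × (teeth_A / teeth_B)
= 1689 × (17/53)
= 541.8 RPM

541.8 RPM


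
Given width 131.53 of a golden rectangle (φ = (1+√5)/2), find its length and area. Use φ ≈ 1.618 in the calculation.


φ = (1 + √5) / 2 ≈ 1.618
Length = width × φ = 131.53 × 1.618 = 212.81554
≈ 212.82
Area = width × length = 131.53 × 212.81554 = 27991.6279762 ≈ 27991.63
= Length: 212.82, Area: 27991.63

Length: 212.82, Area: 27991.63


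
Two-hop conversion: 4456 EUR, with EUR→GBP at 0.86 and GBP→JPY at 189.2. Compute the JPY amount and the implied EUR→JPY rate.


Step 1: 4456 EUR × 0.86 = 3832.16 GBP
Step 2: 3832.16 GBP × 189.2 = 725044.67 JPY
Implied rate EUR→JPY = 0.86 × 189.2 = 162.7120
= 725044.67 JPY; implied rate 162.7120 JPY/EUR

725044.67 JPY; implied rate 162.7120 JPY/EUR


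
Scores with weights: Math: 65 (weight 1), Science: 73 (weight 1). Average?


Numerator = 65×1 + 73×1
= 65 + 73
= 138
Total weight = 2
Weighted avg = 138/2
= 69.00

69.00


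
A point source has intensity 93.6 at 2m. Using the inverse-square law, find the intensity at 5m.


I₁d₁² = I₂d₂²
I₂ = I₁ × (d₁/d₂)²
= 93.6 × (2/5)²
= 93.6 × 4/25
= 374.4/25
= 14.9760

14.9760


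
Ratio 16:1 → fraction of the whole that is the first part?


Total parts = 16 + 1 = 17
First part: 16/17 = 16/17
= 16/17

16/17


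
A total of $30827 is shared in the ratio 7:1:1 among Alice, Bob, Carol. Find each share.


Total parts = 7 + 1 + 1 = 9
Alice: 30827 × 7/9 = 23976.56
Bob: 30827 × 1/9 = 3425.22
Carol: 30827 × 1/9 = 3425.22
= Alice: $23976.56, Bob: $3425.22, Carol: $3425.22

Alice: $23976.56, Bob: $3425.22, Carol: $3425.22


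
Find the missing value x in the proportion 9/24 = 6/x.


Cross multiply: 9 × x = 24 × 6
9x = 144
x = 144 / 9
= 16.00

16.00


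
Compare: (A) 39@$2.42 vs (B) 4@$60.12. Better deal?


Deal A: $2.42/39 = $0.0621/unit
Deal B: $60.12/4 = $15.0300/unit
A is cheaper per unit
= Deal A

Deal A


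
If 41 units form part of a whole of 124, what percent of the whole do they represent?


Percentage = (part / whole) × 100
= (41 / 124) × 100
≈ 33.06%

33.06%


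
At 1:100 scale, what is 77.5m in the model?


Model size = real / scale
= 77.5 / 100
= 0.7750 m

0.7750 m


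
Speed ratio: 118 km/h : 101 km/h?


Ratio = 118:101
GCD = 1
Simplified = 118:101
Time ratio (same distance) = 101:118
Speed ratio = 118:101

118:101


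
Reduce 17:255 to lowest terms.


GCD(17, 255) = 17
17/17 : 255/17
= 1:15

1:15


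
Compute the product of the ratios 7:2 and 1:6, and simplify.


Compound ratio = (7×1) : (2×6)
= 7:12
GCD = 1
= 7:12

7:12


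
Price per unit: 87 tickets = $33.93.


Unit rate = total / quantity
= 33.93 / 87
= $0.39 per unit

$0.39 per unit


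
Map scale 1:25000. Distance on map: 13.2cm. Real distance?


Real distance = map distance × scale
= 13.2cm × 25000
= 330000 cm = 3300.0 m
= 3.300 km

3.300 km


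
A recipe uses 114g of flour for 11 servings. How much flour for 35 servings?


Direct proportion: y/x = constant
k = 114/11 ≈ 10.3636
y₂ = k × 35 = 114 × 35 / 11 = 3990/11
≈ 362.73

362.73


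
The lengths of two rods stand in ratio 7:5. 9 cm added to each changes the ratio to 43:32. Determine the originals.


Let A = 7k, B = 5k.
(7k + 9) / (5k + 9) = 43/32
Cross-multiply: 32(7k + 9) = 43(5k + 9)
224k + 288 = 215k + 387
224k - 215k = 387 - 288
9k = 99
k = 99/9 = 11
A = 7×11 = 77, B = 5×11 = 55
= A = 77, B = 55

A = 77, B = 55


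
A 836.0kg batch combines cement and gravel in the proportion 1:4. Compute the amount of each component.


Total parts = 1 + 4 = 5
cement: 836.0 × 1/5 = 167.2kg
gravel: 836.0 × 4/5 = 668.8kg
= 167.2kg and 668.8kg

167.2kg and 668.8kg


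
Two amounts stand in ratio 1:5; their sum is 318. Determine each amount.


Let A = 1k, B = 5k.
1k + 5k = 318
6k = 318 → k = 318/6 = 53
A = 1×53 = 53, B = 5×53 = 265
= A = 53, B = 265

A = 53, B = 265


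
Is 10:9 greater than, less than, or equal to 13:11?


10/9 = 1.1111
13/11 = 1.1818
1.1111 < 1.1818, so 10:9 is less
= less than

less than


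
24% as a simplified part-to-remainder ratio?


24% means 24 parts out of 100; remainder = 76
Part : remainder = 24:76
GCD = 4
= 6:19

6:19


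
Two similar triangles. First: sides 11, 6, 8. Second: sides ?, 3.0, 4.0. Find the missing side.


Scale factor = 3.0/6 = 0.5
Missing side = 11 × 0.5
= 5.5

5.5


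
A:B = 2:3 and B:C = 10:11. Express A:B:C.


Match B: multiply A:B by 10 → 20:30
Multiply B:C by 3 → 30:33
Combined: 20:30:33
GCD = 1
= 20:30:33

20:30:33


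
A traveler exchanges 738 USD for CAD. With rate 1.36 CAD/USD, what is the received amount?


Amount × rate = 738 × 1.36
= 1003.68 CAD

1003.68 CAD


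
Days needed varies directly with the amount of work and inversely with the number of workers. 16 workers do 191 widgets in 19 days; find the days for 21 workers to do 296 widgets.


Days ∝ work / workers, so d₂ = d₁ × (m₁/m₂) × (w₂/w₁)
Workers factor (inverse): 16/21 ≈ 0.7619
Work factor (direct): 296/191 ≈ 1.5497
d₂ = 19 × 16/21 × 296/191 = (19 × 16 × 296) / (21 × 191) = 89984/4011
≈ 22.43 days

22.43 days


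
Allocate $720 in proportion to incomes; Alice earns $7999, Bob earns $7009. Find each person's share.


Total income = 7999 + 7009 = $15008
Alice: $720 × 7999/15008 = $383.75
Bob: $720 × 7009/15008 = $336.25
= Alice: $383.75, Bob: $336.25

Alice: $383.75, Bob: $336.25


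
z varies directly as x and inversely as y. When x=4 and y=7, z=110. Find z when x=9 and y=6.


z = k·x/y
Solve for k using the known point: k = z·y/x = 110×7/4 = 770/4 = 192.5000
Now evaluate at x=9, y=6:
z = k × 9 / 6 = (770 × 9) / (4 × 6) = 6930/24
= 288.7500

288.7500


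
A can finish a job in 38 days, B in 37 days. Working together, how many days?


Rate of A = 1/38 per day
Rate of B = 1/37 per day
Combined rate = 1/38 + 1/37 = 75/1406 ≈ 0.0533 per day
Days = 1 / combined rate = 1406/75
≈ 18.75 days

18.75 days


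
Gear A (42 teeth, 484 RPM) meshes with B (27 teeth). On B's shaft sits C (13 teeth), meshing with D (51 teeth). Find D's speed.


Stage 1: RPM_B = RPM_A × t_A/t_B = 484 × 42/27 = 20328/27 ≈ 752.89
B and C share a shaft → RPM_C = RPM_B
Stage 2: RPM_D = RPM_C × t_C/t_D = RPM_A × (t_A×t_C)/(t_B×t_D)
Overall ratio = (42×13)/(27×51) = 546/1377
RPM_D = 484 × 546/1377 = 264264/1377
≈ 191.91 RPM

191.91 RPM


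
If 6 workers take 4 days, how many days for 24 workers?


Inverse proportion: x × y = constant
k = 6 × 4 = 24
y₂ = k / 24 = 24 / 24
= 1.00

1.00


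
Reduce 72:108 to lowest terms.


GCD(72, 108) = 36
72/36 : 108/36
= 2:3

2:3


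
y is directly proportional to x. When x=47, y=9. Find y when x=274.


Direct proportion: y/x = constant
k = 9/47 ≈ 0.1915
y₂ = k × 274 = 9 × 274 / 47 = 2466/47
≈ 52.47

52.47


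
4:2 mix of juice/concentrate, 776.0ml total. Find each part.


Total parts = 4 + 2 = 6
juice: 776.0 × 4/6 = 517.3ml
concentrate: 776.0 × 2/6 = 258.7ml
= 517.3ml and 258.7ml

517.3ml and 258.7ml


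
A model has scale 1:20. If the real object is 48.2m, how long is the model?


Model size = real / scale
= 48.2 / 20
= 2.4100 m

2.4100 m


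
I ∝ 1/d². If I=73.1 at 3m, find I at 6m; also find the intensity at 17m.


I₁d₁² = I₂d₂²
I at 6m = 73.1 × (3/6)² = 73.1 × 9/36 = 657.9/36 = 18.2750
I at 17m = 73.1 × (3/17)² = 73.1 × 9/289 = 657.9/289 ≈ 2.2765
= 18.2750 and 2.2765

18.2750 and 2.2765


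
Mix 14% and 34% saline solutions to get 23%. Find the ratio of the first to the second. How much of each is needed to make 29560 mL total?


Let x parts of 14% mix with y parts of 34%.
14x + 34y = 23(x + y)
14x + 34y = 23x + 23y
x(14 - 23) = y(23 - 34)
x/y = (34 - 23)/(23 - 14) = 11/9
Simplify: 11:9
Total parts = 20; one part = 29560/20 = 1478.00 mL
14% solution: 11×1478.00 = 16258.00 mL
34% solution: 9×1478.00 = 13302.00 mL
= ratio 11:9; 16258.00 mL and 13302.00 mL

ratio 11:9; 16258.00 mL and 13302.00 mL
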